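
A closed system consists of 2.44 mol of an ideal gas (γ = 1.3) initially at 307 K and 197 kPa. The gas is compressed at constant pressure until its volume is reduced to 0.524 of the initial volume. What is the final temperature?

V₁ = nRT₁/P₁ = 2.44×8.314×307/197 = 31.6 L.
Isobaric: P stays 197 kPa; V/T = const ⇒ T₂ = 161 K, V₂ = 16.6 L.

161 K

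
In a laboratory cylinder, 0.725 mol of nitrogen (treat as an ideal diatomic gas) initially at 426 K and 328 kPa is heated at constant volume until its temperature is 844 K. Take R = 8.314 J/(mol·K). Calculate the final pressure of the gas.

650 kPa

V₁ = nRT₁/P₁ = 0.725×8.314×426/328 = 7.83 L.
Isochoric: V stays 7.83 L; P/T = const ⇒ T₂ = 844 K, P₂ = 650 kPa.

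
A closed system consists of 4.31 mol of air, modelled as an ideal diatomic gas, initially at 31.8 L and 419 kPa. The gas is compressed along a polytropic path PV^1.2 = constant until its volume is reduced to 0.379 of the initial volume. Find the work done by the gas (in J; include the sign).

T₁ = P₁V₁/(nR) = 419×31.8/(4.31×8.314) = 372 K.
Polytropic n=1.2: T₂ = T₁(V₁/V₂)^(n−1) = 372×(2.64)^0.20 = 451 K; P₂ = P₁(V₁/V₂)^n = 1340 kPa.
W = (P₁V₁−P₂V₂)/(n−1) = (419×31.8−1340×12.1)/0.20 = -14300 J.

-14300 J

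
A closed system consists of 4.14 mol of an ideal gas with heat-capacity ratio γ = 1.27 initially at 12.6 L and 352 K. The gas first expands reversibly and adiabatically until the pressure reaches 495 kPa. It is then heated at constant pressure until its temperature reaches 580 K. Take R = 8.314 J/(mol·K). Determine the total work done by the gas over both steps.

P₁ = nRT₁/V₁ = 4.14×8.314×352/12.6 = 962 kPa.
Step 1 — Adiabatic: T₂/T₁ = (P₂/P₁)^((γ−1)/γ) ⇒ T₂ = 352×(0.515)^0.213 = 306 K; V₂ = 21.3 L.
ΔU = nCvΔT = 4.14×30.8×(306−352) = -5910 J.
Q = 0 for an adiabatic process, so W = −ΔU = 5910 J.
State after step 1: P = 495 kPa, V = 21.3 L, T = 306 K.
Step 2 — Isobaric: P stays 495 kPa; V/T = const ⇒ T₂ = 580 K, V₂ = 40.3 L.
W = PΔV = 495×(40.3−21.3) kPa·L = 9440 J.
ΔU = nCvΔT = 4.14×30.8×(580−306) = 35000 J.
Q = ΔU + W = nCpΔT = 44400 J.
Net over both steps: W = 15400 J, Q = 44400 J, ΔU = 29100 J.

15400 J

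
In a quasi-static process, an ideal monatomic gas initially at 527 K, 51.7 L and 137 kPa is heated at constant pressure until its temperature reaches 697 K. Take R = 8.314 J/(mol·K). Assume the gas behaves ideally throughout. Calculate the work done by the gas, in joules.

2280 J

n = P₁V₁/(RT₁) = 137×51.7/(8.314×527) = 1.62 mol.
Isobaric: P stays 137 kPa; V/T = const ⇒ T₂ = 697 K, V₂ = 68.4 L.
W = PΔV = 137×(68.4−51.7) kPa·L = 2280 J.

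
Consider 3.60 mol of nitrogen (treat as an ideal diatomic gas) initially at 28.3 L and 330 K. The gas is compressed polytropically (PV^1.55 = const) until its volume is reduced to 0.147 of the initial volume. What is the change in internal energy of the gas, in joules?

P₁ = nRT₁/V₁ = 3.60×8.314×330/28.3 = 349 kPa.
Polytropic n=1.55: T₂ = T₁(V₁/V₂)^(n−1) = 330×(6.80)^0.55 = 947 K; P₂ = P₁(V₁/V₂)^n = 6820 kPa.
For an ideal gas ΔU = nCvΔT with Cv = (5/2)R = 20.8 J/(mol·K).
ΔU = 3.60×20.8×(947−330) = 46200 J.

46200 J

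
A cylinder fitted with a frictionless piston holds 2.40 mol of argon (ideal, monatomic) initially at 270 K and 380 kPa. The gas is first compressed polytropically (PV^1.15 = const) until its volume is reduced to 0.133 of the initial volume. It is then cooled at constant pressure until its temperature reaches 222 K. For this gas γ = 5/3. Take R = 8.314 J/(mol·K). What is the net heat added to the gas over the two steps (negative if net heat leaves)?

V₁ = nRT₁/P₁ = 2.40×8.314×270/380 = 14.2 L.
Step 1 — Polytropic n=1.15: T₂ = T₁(V₁/V₂)^(n−1) = 270×(7.52)^0.15 = 365 K; P₂ = P₁(V₁/V₂)^n = 3870 kPa.
W = (P₁V₁−P₂V₂)/(n−1) = (380×14.2−3870×1.89)/0.15 = -12700 J.
ΔU = nCvΔT = 2.40×12.5×(365−270) = 2860 J.
Q = ΔU + W = -9840 J.
State after step 1: P = 3870 kPa, V = 1.89 L, T = 365 K.
Step 2 — Isobaric: P stays 3870 kPa; V/T = const ⇒ T₂ = 222 K, V₂ = 1.15 L.
W = PΔV = 3870×(1.15−1.89) kPa·L = -2860 J.
ΔU = nCvΔT = 2.40×12.5×(222−365) = -4290 J.
Q = ΔU + W = nCpΔT = -7150 J.
Net over both steps: W = -15600 J, Q = -17000 J, ΔU = -1440 J.

-17000 J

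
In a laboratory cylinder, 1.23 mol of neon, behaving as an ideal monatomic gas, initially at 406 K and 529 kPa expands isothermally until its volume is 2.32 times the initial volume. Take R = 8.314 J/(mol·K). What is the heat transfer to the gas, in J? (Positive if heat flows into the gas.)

V₁ = nRT₁/P₁ = 1.23×8.314×406/529 = 7.85 L.
Isothermal: T stays 406 K; PV = const ⇒ V₂ = 18.2 L, P₂ = 228 kPa.
ΔU = 0 (ideal gas, T constant).
W = nRT ln(V₂/V₁) = 1.23×8.314×406×ln(2.32) = 3490 J.
Q = ΔU + W = 3490 J.

3490 J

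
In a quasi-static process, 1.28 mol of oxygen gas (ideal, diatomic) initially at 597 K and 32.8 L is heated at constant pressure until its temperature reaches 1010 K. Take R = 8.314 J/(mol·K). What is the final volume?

55.5 L

P₁ = nRT₁/V₁ = 1.28×8.314×597/32.8 = 194 kPa.
Isobaric: P stays 194 kPa; V/T = const ⇒ T₂ = 1010 K, V₂ = 55.5 L.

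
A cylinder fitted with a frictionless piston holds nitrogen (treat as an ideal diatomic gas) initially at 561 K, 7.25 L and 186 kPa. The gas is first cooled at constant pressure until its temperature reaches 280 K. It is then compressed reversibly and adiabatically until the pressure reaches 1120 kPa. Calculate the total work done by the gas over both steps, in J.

n = P₁V₁/(RT₁) = 186×7.25/(8.314×561) = 0.289 mol.
Step 1 — Isobaric: P stays 186 kPa; V/T = const ⇒ T₂ = 280 K, V₂ = 3.62 L.
W = PΔV = 186×(3.62−7.25) kPa·L = -675 J.
ΔU = nCvΔT = 0.289×20.8×(280−561) = -1690 J.
Q = ΔU + W = nCpΔT = -2360 J.
State after step 1: P = 186 kPa, V = 3.62 L, T = 280 K.
Step 2 — Adiabatic: T₂/T₁ = (P₂/P₁)^((γ−1)/γ) ⇒ T₂ = 280×(6.02)^0.286 = 468 K; V₂ = 1.00 L.
ΔU = nCvΔT = 0.289×20.8×(468−280) = 1130 J.
Q = 0 for an adiabatic process, so W = −ΔU = -1130 J.
Net over both steps: W = -1800 J, Q = -2360 J, ΔU = -561 J.

-1800 J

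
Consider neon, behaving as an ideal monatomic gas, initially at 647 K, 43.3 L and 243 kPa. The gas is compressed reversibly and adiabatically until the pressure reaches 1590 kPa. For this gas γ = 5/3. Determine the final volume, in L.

14.0 L

Adiabatic: T₂/T₁ = (P₂/P₁)^((γ−1)/γ) ⇒ T₂ = 647×(6.54)^0.400 = 1370 K; V₂ = 14.0 L.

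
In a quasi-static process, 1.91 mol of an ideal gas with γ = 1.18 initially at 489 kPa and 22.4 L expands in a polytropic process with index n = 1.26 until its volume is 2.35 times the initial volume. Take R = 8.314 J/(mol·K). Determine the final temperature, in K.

T₁ = P₁V₁/(nR) = 489×22.4/(1.91×8.314) = 690 K.
Polytropic n=1.26: T₂ = T₁(V₁/V₂)^(n−1) = 690×(0.426)^0.26 = 552 K; P₂ = P₁(V₁/V₂)^n = 167 kPa.

552 K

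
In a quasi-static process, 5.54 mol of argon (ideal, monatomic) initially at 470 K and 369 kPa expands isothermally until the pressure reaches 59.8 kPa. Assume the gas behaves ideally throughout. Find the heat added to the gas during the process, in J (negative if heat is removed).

39400 J

V₁ = nRT₁/P₁ = 5.54×8.314×470/369 = 58.7 L.
Isothermal: T stays 470 K; PV = const ⇒ V₂ = 362 L, P₂ = 59.8 kPa.
ΔU = 0 (ideal gas, T constant).
W = nRT ln(V₂/V₁) = 5.54×8.314×470×ln(6.17) = 39400 J.
Q = ΔU + W = 39400 J.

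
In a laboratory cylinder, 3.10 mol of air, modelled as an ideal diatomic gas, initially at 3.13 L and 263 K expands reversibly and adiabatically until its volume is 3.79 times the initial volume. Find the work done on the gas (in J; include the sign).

-7000 J

P₁ = nRT₁/V₁ = 3.10×8.314×263/3.13 = 2170 kPa.
Adiabatic: TV^(γ−1) = const ⇒ T₂ = 263×(0.264)^0.400 = 154 K; PV^γ = const ⇒ P₂ = 335 kPa.
ΔU = nCvΔT = 3.10×20.8×(154−263) = -7000 J.
Q = 0 for an adiabatic process, so W = −ΔU = 7000 J.
Work done on the gas = −W_by = -7000 J.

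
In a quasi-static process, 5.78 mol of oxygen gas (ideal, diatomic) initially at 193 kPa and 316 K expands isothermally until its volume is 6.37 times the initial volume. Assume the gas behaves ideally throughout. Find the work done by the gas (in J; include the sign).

V₁ = nRT₁/P₁ = 5.78×8.314×316/193 = 78.7 L.
Isothermal: T stays 316 K; PV = const ⇒ V₂ = 501 L, P₂ = 30.3 kPa.
W = nRT ln(V₂/V₁) = 5.78×8.314×316×ln(6.37) = 28100 J.

28100 J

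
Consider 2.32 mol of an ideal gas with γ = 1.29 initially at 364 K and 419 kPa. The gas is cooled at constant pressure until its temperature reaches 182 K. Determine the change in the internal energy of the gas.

-12100 J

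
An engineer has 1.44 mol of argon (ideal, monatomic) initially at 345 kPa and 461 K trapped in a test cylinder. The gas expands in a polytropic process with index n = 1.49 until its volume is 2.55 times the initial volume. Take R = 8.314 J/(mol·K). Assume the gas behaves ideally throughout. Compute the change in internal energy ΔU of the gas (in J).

V₁ = nRT₁/P₁ = 1.44×8.314×461/345 = 16.0 L.
Polytropic n=1.49: T₂ = T₁(V₁/V₂)^(n−1) = 461×(0.392)^0.49 = 291 K; P₂ = P₁(V₁/V₂)^n = 85.5 kPa.
For an ideal gas ΔU = nCvΔT with Cv = (3/2)R = 12.5 J/(mol·K).
ΔU = 1.44×12.5×(291−461) = -3050 J.

-3050 J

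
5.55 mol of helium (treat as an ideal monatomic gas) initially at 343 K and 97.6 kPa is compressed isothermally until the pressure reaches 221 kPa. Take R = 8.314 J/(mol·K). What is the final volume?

V₁ = nRT₁/P₁ = 5.55×8.314×343/97.6 = 162 L.
Isothermal: T stays 343 K; PV = const ⇒ V₂ = 71.6 L, P₂ = 221 kPa.

71.6 L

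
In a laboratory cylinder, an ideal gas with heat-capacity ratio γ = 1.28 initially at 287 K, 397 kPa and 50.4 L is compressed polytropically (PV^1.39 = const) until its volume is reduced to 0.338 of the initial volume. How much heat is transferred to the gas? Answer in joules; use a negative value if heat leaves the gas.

10600 J

n = P₁V₁/(RT₁) = 397×50.4/(8.314×287) = 8.39 mol.
Polytropic n=1.39: T₂ = T₁(V₁/V₂)^(n−1) = 287×(2.96)^0.39 = 438 K; P₂ = P₁(V₁/V₂)^n = 1790 kPa.
W = (P₁V₁−P₂V₂)/(n−1) = (397×50.4−1790×17.0)/0.39 = -27000 J.
ΔU = nCvΔT = 8.39×29.7×(438−287) = 37600 J.
Q = ΔU + W = 10600 J.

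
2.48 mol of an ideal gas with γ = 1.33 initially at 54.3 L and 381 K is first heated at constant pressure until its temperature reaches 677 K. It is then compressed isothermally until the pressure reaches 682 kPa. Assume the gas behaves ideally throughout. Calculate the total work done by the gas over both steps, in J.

-15500 J

P₁ = nRT₁/V₁ = 2.48×8.314×381/54.3 = 145 kPa.
Step 1 — Isobaric: P stays 145 kPa; V/T = const ⇒ T₂ = 677 K, V₂ = 96.5 L.
W = PΔV = 145×(96.5−54.3) kPa·L = 6100 J.
ΔU = nCvΔT = 2.48×25.2×(677−381) = 18500 J.
Q = ΔU + W = nCpΔT = 24600 J.
State after step 1: P = 145 kPa, V = 96.5 L, T = 677 K.
Step 2 — Isothermal: T stays 677 K; PV = const ⇒ V₂ = 20.5 L, P₂ = 682 kPa.
ΔU = 0 (ideal gas, T constant).
W = nRT ln(V₂/V₁) = 2.48×8.314×677×ln(0.212) = -21600 J.
Q = ΔU + W = -21600 J.
Net over both steps: W = -15500 J, Q = 2950 J, ΔU = 18500 J.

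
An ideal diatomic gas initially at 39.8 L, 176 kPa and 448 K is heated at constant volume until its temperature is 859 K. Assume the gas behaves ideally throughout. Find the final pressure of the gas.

337 kPa

Isochoric: V stays 39.8 L; P/T = const ⇒ T₂ = 859 K, P₂ = 337 kPa.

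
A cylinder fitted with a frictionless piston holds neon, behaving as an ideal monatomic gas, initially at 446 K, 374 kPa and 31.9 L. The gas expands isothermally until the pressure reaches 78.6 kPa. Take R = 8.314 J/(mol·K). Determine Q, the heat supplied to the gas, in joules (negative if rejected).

n = P₁V₁/(RT₁) = 374×31.9/(8.314×446) = 3.22 mol.
Isothermal: T stays 446 K; PV = const ⇒ V₂ = 152 L, P₂ = 78.6 kPa.
ΔU = 0 (ideal gas, T constant).
W = nRT ln(V₂/V₁) = 3.22×8.314×446×ln(4.76) = 18600 J.
Q = ΔU + W = 18600 J.

18600 J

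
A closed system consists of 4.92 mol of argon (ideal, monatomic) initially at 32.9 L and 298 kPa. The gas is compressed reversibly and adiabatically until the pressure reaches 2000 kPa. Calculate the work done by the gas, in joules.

-16800 J

T₁ = P₁V₁/(nR) = 298×32.9/(4.92×8.314) = 240 K.
Adiabatic: T₂/T₁ = (P₂/P₁)^((γ−1)/γ) ⇒ T₂ = 240×(6.71)^0.400 = 513 K; V₂ = 10.5 L.
ΔU = nCvΔT = 4.92×12.5×(513−240) = 16800 J.
Q = 0 for an adiabatic process, so W = −ΔU = -16800 J.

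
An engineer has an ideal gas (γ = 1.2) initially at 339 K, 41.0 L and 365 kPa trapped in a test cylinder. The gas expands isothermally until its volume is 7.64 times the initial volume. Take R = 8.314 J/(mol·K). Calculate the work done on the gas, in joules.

-30400 J

n = P₁V₁/(RT₁) = 365×41.0/(8.314×339) = 5.31 mol.
Isothermal: T stays 339 K; PV = const ⇒ V₂ = 313 L, P₂ = 47.8 kPa.
W = nRT ln(V₂/V₁) = 5.31×8.314×339×ln(7.64) = 30400 J.
Work done on the gas = −W_by = -30400 J.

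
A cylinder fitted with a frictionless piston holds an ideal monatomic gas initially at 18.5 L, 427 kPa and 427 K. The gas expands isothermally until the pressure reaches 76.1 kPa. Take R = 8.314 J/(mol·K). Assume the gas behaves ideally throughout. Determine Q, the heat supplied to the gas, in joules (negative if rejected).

13600 J

n = P₁V₁/(RT₁) = 427×18.5/(8.314×427) = 2.23 mol.
Isothermal: T stays 427 K; PV = const ⇒ V₂ = 104 L, P₂ = 76.1 kPa.
ΔU = 0 (ideal gas, T constant).
W = nRT ln(V₂/V₁) = 2.23×8.314×427×ln(5.61) = 13600 J.
Q = ΔU + W = 13600 J.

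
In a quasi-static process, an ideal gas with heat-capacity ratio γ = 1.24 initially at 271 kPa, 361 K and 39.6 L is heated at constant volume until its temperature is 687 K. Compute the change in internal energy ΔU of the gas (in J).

n = P₁V₁/(RT₁) = 271×39.6/(8.314×361) = 3.58 mol.
Isochoric: V stays 39.6 L; P/T = const ⇒ T₂ = 687 K, P₂ = 516 kPa.
For an ideal gas ΔU = nCvΔT with Cv = R/(γ−1) = 34.6 J/(mol·K).
ΔU = 3.58×34.6×(687−361) = 40400 J.

40400 J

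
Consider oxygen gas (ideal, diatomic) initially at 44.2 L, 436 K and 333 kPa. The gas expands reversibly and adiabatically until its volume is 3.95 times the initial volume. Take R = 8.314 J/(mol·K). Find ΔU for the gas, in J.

-15600 J

n = P₁V₁/(RT₁) = 333×44.2/(8.314×436) = 4.06 mol.
Adiabatic: TV^(γ−1) = const ⇒ T₂ = 436×(0.253)^0.400 = 252 K; PV^γ = const ⇒ P₂ = 48.7 kPa.
For an ideal gas ΔU = nCvΔT with Cv = (5/2)R = 20.8 J/(mol·K).
ΔU = 4.06×20.8×(252−436) = -15600 J.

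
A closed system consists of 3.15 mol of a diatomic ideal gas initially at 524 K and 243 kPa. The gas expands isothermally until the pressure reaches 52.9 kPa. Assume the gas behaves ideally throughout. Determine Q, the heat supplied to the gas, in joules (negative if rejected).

V₁ = nRT₁/P₁ = 3.15×8.314×524/243 = 56.5 L.
Isothermal: T stays 524 K; PV = const ⇒ V₂ = 259 L, P₂ = 52.9 kPa.
ΔU = 0 (ideal gas, T constant).
W = nRT ln(V₂/V₁) = 3.15×8.314×524×ln(4.59) = 20900 J.
Q = ΔU + W = 20900 J.

20900 J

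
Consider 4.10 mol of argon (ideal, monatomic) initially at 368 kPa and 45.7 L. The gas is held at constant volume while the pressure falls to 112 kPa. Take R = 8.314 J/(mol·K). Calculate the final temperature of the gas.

150 K

T₁ = P₁V₁/(nR) = 368×45.7/(4.10×8.314) = 493 K.
Isochoric: V stays 45.7 L; P/T = const ⇒ T₂ = 150 K, P₂ = 112 kPa.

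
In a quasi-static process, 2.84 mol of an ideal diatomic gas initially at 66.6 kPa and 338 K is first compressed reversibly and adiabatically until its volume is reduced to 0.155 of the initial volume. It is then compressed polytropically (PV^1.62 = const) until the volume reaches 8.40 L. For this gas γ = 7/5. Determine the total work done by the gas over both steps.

V₁ = nRT₁/P₁ = 2.84×8.314×338/66.6 = 120 L.
Step 1 — Adiabatic: TV^(γ−1) = const ⇒ T₂ = 338×(6.45)^0.400 = 712 K; PV^γ = const ⇒ P₂ = 906 kPa.
ΔU = nCvΔT = 2.84×20.8×(712−338) = 22100 J.
Q = 0 for an adiabatic process, so W = −ΔU = -22100 J.
State after step 1: P = 906 kPa, V = 18.6 L, T = 712 K.
Step 2 — Polytropic n=1.62: T₂ = T₁(V₁/V₂)^(n−1) = 712×(2.21)^0.62 = 1170 K; P₂ = P₁(V₁/V₂)^n = 3280 kPa.
W = (P₁V₁−P₂V₂)/(n−1) = (906×18.6−3280×8.40)/0.62 = -17200 J.
ΔU = nCvΔT = 2.84×20.8×(1170−712) = 26700 J.
Q = ΔU + W = 9490 J.
Net over both steps: W = -39400 J, Q = 9490 J, ΔU = 48800 J.

-39400 J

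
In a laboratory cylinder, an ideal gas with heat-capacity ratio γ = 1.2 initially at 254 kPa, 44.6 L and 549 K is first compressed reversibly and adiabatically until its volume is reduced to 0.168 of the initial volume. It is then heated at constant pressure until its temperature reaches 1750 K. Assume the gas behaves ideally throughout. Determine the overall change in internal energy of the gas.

124000 J

n = P₁V₁/(RT₁) = 254×44.6/(8.314×549) = 2.48 mol.
Step 1 — Adiabatic: TV^(γ−1) = const ⇒ T₂ = 549×(5.95)^0.200 = 784 K; PV^γ = const ⇒ P₂ = 2160 kPa.
ΔU = nCvΔT = 2.48×41.6×(784−549) = 24300 J.
Q = 0 for an adiabatic process, so W = −ΔU = -24300 J.
State after step 1: P = 2160 kPa, V = 7.49 L, T = 784 K.
Step 2 — Isobaric: P stays 2160 kPa; V/T = const ⇒ T₂ = 1750 K, V₂ = 16.7 L.
W = PΔV = 2160×(16.7−7.49) kPa·L = 19900 J.
ΔU = nCvΔT = 2.48×41.6×(1750−784) = 99600 J.
Q = ΔU + W = nCpΔT = 120000 J.
Net over both steps: W = -4360 J, Q = 120000 J, ΔU = 124000 J.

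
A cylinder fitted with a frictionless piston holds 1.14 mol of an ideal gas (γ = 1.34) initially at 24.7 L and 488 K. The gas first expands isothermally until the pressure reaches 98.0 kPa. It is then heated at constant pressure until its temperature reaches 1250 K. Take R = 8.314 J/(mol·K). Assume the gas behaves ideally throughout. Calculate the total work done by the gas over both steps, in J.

P₁ = nRT₁/V₁ = 1.14×8.314×488/24.7 = 187 kPa.
Step 1 — Isothermal: T stays 488 K; PV = const ⇒ V₂ = 47.2 L, P₂ = 98.0 kPa.
ΔU = 0 (ideal gas, T constant).
W = nRT ln(V₂/V₁) = 1.14×8.314×488×ln(1.91) = 2990 J.
Q = ΔU + W = 2990 J.
State after step 1: P = 98.0 kPa, V = 47.2 L, T = 488 K.
Step 2 — Isobaric: P stays 98.0 kPa; V/T = const ⇒ T₂ = 1250 K, V₂ = 121 L.
W = PΔV = 98.0×(121−47.2) kPa·L = 7220 J.
ΔU = nCvΔT = 1.14×24.5×(1250−488) = 21200 J.
Q = ΔU + W = nCpΔT = 28500 J.
Net over both steps: W = 10200 J, Q = 31500 J, ΔU = 21200 J.

10200 J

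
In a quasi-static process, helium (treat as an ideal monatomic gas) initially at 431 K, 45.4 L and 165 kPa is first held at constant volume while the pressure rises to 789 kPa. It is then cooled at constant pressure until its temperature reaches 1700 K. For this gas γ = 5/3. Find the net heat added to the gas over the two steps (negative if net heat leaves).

26800 J

n = P₁V₁/(RT₁) = 165×45.4/(8.314×431) = 2.09 mol.
Step 1 — Isochoric: V stays 45.4 L; P/T = const ⇒ T₂ = 2060 K, P₂ = 789 kPa.
W = 0 (no volume change).
ΔU = nCvΔT = 2.09×12.5×(2060−431) = 42500 J.
Q = ΔU = 42500 J.
State after step 1: P = 789 kPa, V = 45.4 L, T = 2060 K.
Step 2 — Isobaric: P stays 789 kPa; V/T = const ⇒ T₂ = 1700 K, V₂ = 37.4 L.
W = PΔV = 789×(37.4−45.4) kPa·L = -6270 J.
ΔU = nCvΔT = 2.09×12.5×(1700−2060) = -9410 J.
Q = ΔU + W = nCpΔT = -15700 J.
Net over both steps: W = -6270 J, Q = 26800 J, ΔU = 33100 J.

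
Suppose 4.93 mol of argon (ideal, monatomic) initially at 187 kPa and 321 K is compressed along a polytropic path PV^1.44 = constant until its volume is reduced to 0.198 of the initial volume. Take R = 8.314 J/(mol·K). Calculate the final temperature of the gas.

655 K

V₁ = nRT₁/P₁ = 4.93×8.314×321/187 = 70.4 L.
Polytropic n=1.44: T₂ = T₁(V₁/V₂)^(n−1) = 321×(5.05)^0.44 = 655 K; P₂ = P₁(V₁/V₂)^n = 1930 kPa.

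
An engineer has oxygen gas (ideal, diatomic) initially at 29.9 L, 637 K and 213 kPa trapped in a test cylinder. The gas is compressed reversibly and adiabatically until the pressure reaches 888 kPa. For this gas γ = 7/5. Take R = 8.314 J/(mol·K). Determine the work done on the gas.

n = P₁V₁/(RT₁) = 213×29.9/(8.314×637) = 1.20 mol.
Adiabatic: T₂/T₁ = (P₂/P₁)^((γ−1)/γ) ⇒ T₂ = 637×(4.17)^0.286 = 958 K; V₂ = 10.8 L.
ΔU = nCvΔT = 1.20×20.8×(958−637) = 8020 J.
Q = 0 for an adiabatic process, so W = −ΔU = -8020 J.
Work done on the gas = −W_by = 8020 J.

8020 J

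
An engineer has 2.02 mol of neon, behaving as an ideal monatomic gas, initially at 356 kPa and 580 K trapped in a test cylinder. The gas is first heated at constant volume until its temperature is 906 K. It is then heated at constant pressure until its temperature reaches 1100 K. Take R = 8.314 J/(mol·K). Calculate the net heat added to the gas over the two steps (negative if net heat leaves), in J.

V₁ = nRT₁/P₁ = 2.02×8.314×580/356 = 27.4 L.
Step 1 — Isochoric: V stays 27.4 L; P/T = const ⇒ T₂ = 906 K, P₂ = 556 kPa.
W = 0 (no volume change).
ΔU = nCvΔT = 2.02×12.5×(906−580) = 8210 J.
Q = ΔU = 8210 J.
State after step 1: P = 556 kPa, V = 27.4 L, T = 906 K.
Step 2 — Isobaric: P stays 556 kPa; V/T = const ⇒ T₂ = 1100 K, V₂ = 33.2 L.
W = PΔV = 556×(33.2−27.4) kPa·L = 3260 J.
ΔU = nCvΔT = 2.02×12.5×(1100−906) = 4890 J.
Q = ΔU + W = nCpΔT = 8150 J.
Net over both steps: W = 3260 J, Q = 16400 J, ΔU = 13100 J.

16400 J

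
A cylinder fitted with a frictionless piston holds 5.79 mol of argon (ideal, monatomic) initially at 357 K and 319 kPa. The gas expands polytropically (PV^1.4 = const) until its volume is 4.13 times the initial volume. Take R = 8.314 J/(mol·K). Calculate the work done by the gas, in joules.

18600 J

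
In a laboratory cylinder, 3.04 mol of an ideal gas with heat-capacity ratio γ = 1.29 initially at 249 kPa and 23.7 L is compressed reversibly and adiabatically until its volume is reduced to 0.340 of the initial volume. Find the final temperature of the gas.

T₁ = P₁V₁/(nR) = 249×23.7/(3.04×8.314) = 233 K.
Adiabatic: TV^(γ−1) = const ⇒ T₂ = 233×(2.94)^0.290 = 319 K; PV^γ = const ⇒ P₂ = 1000 kPa.

319 K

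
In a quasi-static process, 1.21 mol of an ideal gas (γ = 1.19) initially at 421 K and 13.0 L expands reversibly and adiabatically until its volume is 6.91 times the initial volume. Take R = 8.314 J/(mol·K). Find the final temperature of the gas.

P₁ = nRT₁/V₁ = 1.21×8.314×421/13.0 = 326 kPa.
Adiabatic: TV^(γ−1) = const ⇒ T₂ = 421×(0.145)^0.190 = 292 K; PV^γ = const ⇒ P₂ = 32.7 kPa.

292 K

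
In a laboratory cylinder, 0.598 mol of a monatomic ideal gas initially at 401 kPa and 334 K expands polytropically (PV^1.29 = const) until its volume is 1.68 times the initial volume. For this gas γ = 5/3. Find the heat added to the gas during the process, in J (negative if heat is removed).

452 J

V₁ = nRT₁/P₁ = 0.598×8.314×334/401 = 4.14 L.
Polytropic n=1.29: T₂ = T₁(V₁/V₂)^(n−1) = 334×(0.595)^0.29 = 287 K; P₂ = P₁(V₁/V₂)^n = 205 kPa.
W = (P₁V₁−P₂V₂)/(n−1) = (401×4.14−205×6.96)/0.29 = 800 J.
ΔU = nCvΔT = 0.598×12.5×(287−334) = -348 J.
Q = ΔU + W = 452 J.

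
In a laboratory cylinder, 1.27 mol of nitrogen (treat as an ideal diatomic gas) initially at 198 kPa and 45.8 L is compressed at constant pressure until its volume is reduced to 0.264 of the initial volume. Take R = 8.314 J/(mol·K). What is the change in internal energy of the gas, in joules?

-16700 J

T₁ = P₁V₁/(nR) = 198×45.8/(1.27×8.314) = 859 K.
Isobaric: P stays 198 kPa; V/T = const ⇒ T₂ = 227 K, V₂ = 12.1 L.
For an ideal gas ΔU = nCvΔT with Cv = (5/2)R = 20.8 J/(mol·K).
ΔU = 1.27×20.8×(227−859) = -16700 J.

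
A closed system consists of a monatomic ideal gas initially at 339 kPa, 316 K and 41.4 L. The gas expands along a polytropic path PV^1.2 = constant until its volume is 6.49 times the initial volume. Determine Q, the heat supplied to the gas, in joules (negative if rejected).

n = P₁V₁/(RT₁) = 339×41.4/(8.314×316) = 5.34 mol.
Polytropic n=1.2: T₂ = T₁(V₁/V₂)^(n−1) = 316×(0.154)^0.20 = 217 K; P₂ = P₁(V₁/V₂)^n = 35.9 kPa.
W = (P₁V₁−P₂V₂)/(n−1) = (339×41.4−35.9×269)/0.20 = 21900 J.
ΔU = nCvΔT = 5.34×12.5×(217−316) = -6570 J.
Q = ΔU + W = 15300 J.

15300 J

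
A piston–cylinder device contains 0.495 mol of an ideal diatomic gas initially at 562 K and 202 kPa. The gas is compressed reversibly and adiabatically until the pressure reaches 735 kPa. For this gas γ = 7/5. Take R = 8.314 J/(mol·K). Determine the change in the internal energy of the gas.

2580 J

V₁ = nRT₁/P₁ = 0.495×8.314×562/202 = 11.4 L.
Adiabatic: T₂/T₁ = (P₂/P₁)^((γ−1)/γ) ⇒ T₂ = 562×(3.64)^0.286 = 813 K; V₂ = 4.55 L.
For an ideal gas ΔU = nCvΔT with Cv = (5/2)R = 20.8 J/(mol·K).
ΔU = 0.495×20.8×(813−562) = 2580 J.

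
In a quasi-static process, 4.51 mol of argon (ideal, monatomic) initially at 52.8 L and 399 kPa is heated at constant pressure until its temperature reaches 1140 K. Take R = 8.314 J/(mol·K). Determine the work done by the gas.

21700 J

T₁ = P₁V₁/(nR) = 399×52.8/(4.51×8.314) = 562 K.
Isobaric: P stays 399 kPa; V/T = const ⇒ T₂ = 1140 K, V₂ = 107 L.
W = PΔV = 399×(107−52.8) kPa·L = 21700 J.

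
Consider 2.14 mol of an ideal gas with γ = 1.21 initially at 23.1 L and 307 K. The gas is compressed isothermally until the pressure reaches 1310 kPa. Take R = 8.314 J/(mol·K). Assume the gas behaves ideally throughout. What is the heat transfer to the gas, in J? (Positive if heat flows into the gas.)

-9350 J

P₁ = nRT₁/V₁ = 2.14×8.314×307/23.1 = 236 kPa.
Isothermal: T stays 307 K; PV = const ⇒ V₂ = 4.17 L, P₂ = 1310 kPa.
ΔU = 0 (ideal gas, T constant).
W = nRT ln(V₂/V₁) = 2.14×8.314×307×ln(0.181) = -9350 J.
Q = ΔU + W = -9350 J.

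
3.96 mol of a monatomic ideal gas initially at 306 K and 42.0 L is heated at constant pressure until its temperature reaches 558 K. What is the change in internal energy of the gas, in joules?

12400 J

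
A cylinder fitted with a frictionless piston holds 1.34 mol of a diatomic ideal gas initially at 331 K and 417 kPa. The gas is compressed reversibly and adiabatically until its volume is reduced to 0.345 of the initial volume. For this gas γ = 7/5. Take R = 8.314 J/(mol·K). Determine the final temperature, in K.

507 K

V₁ = nRT₁/P₁ = 1.34×8.314×331/417 = 8.84 L.
Adiabatic: TV^(γ−1) = const ⇒ T₂ = 331×(2.90)^0.400 = 507 K; PV^γ = const ⇒ P₂ = 1850 kPa.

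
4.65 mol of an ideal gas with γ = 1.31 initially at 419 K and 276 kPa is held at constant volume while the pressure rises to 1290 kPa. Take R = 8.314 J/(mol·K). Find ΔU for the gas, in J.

V₁ = nRT₁/P₁ = 4.65×8.314×419/276 = 58.7 L.
Isochoric: V stays 58.7 L; P/T = const ⇒ T₂ = 1960 K, P₂ = 1290 kPa.
For an ideal gas ΔU = nCvΔT with Cv = R/(γ−1) = 26.8 J/(mol·K).
ΔU = 4.65×26.8×(1960−419) = 192000 J.

192000 J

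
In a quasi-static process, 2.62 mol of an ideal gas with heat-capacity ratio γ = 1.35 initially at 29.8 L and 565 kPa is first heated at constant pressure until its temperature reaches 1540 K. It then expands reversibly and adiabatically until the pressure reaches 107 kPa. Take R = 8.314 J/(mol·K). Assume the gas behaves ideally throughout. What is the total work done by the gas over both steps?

50300 J

T₁ = P₁V₁/(nR) = 565×29.8/(2.62×8.314) = 773 K.
Step 1 — Isobaric: P stays 565 kPa; V/T = const ⇒ T₂ = 1540 K, V₂ = 59.4 L.
W = PΔV = 565×(59.4−29.8) kPa·L = 16700 J.
ΔU = nCvΔT = 2.62×23.8×(1540−773) = 47700 J.
Q = ΔU + W = nCpΔT = 64400 J.
State after step 1: P = 565 kPa, V = 59.4 L, T = 1540 K.
Step 2 — Adiabatic: T₂/T₁ = (P₂/P₁)^((γ−1)/γ) ⇒ T₂ = 1540×(0.189)^0.259 = 1000 K; V₂ = 204 L.
ΔU = nCvΔT = 2.62×23.8×(1000−1540) = -33600 J.
Q = 0 for an adiabatic process, so W = −ΔU = 33600 J.
Net over both steps: W = 50300 J, Q = 64400 J, ΔU = 14200 J.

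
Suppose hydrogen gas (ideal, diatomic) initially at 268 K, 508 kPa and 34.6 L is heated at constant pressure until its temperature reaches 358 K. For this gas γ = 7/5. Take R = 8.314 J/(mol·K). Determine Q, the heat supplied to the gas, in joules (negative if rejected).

n = P₁V₁/(RT₁) = 508×34.6/(8.314×268) = 7.89 mol.
Isobaric: P stays 508 kPa; V/T = const ⇒ T₂ = 358 K, V₂ = 46.2 L.
W = PΔV = 508×(46.2−34.6) kPa·L = 5900 J.
ΔU = nCvΔT = 7.89×20.8×(358−268) = 14800 J.
Q = ΔU + W = nCpΔT = 20700 J.

20700 J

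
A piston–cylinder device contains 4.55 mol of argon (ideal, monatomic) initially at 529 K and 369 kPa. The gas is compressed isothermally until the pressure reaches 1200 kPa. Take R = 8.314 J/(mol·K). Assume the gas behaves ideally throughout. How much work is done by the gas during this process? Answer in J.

-23600 J

V₁ = nRT₁/P₁ = 4.55×8.314×529/369 = 54.2 L.
Isothermal: T stays 529 K; PV = const ⇒ V₂ = 16.7 L, P₂ = 1200 kPa.
W = nRT ln(V₂/V₁) = 4.55×8.314×529×ln(0.307) = -23600 J.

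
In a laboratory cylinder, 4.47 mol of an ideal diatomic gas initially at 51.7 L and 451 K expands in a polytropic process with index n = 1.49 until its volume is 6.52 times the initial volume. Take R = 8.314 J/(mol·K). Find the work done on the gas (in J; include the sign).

P₁ = nRT₁/V₁ = 4.47×8.314×451/51.7 = 324 kPa.
Polytropic n=1.49: T₂ = T₁(V₁/V₂)^(n−1) = 451×(0.153)^0.49 = 180 K; P₂ = P₁(V₁/V₂)^n = 19.8 kPa.
W = (P₁V₁−P₂V₂)/(n−1) = (324×51.7−19.8×337)/0.49 = 20600 J.
Work done on the gas = −W_by = -20600 J.

-20600 J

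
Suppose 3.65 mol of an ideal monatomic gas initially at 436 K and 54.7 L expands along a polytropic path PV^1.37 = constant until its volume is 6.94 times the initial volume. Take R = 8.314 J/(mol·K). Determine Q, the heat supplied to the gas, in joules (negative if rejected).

8140 J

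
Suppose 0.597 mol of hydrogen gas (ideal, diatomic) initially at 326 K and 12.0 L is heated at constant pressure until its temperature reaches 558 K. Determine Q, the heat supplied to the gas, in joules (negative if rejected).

4030 J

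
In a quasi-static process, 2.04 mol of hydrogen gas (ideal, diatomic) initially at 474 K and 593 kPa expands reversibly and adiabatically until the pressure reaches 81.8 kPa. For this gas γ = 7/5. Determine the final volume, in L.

V₁ = nRT₁/P₁ = 2.04×8.314×474/593 = 13.6 L.
Adiabatic: T₂/T₁ = (P₂/P₁)^((γ−1)/γ) ⇒ T₂ = 474×(0.138)^0.286 = 269 K; V₂ = 55.8 L.

55.8 L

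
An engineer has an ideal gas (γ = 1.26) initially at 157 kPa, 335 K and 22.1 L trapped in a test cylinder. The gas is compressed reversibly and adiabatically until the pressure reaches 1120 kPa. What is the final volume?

4.65 L

Adiabatic: T₂/T₁ = (P₂/P₁)^((γ−1)/γ) ⇒ T₂ = 335×(7.13)^0.206 = 502 K; V₂ = 4.65 L.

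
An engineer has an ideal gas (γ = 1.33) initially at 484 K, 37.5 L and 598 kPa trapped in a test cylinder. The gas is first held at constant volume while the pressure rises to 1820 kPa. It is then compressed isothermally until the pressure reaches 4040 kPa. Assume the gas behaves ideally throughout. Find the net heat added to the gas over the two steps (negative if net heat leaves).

84400 J

n = P₁V₁/(RT₁) = 598×37.5/(8.314×484) = 5.57 mol.
Step 1 — Isochoric: V stays 37.5 L; P/T = const ⇒ T₂ = 1470 K, P₂ = 1820 kPa.
W = 0 (no volume change).
ΔU = nCvΔT = 5.57×25.2×(1470−484) = 139000 J.
Q = ΔU = 139000 J.
State after step 1: P = 1820 kPa, V = 37.5 L, T = 1470 K.
Step 2 — Isothermal: T stays 1470 K; PV = const ⇒ V₂ = 16.9 L, P₂ = 4040 kPa.
ΔU = 0 (ideal gas, T constant).
W = nRT ln(V₂/V₁) = 5.57×8.314×1470×ln(0.450) = -54400 J.
Q = ΔU + W = -54400 J.
Net over both steps: W = -54400 J, Q = 84400 J, ΔU = 139000 J.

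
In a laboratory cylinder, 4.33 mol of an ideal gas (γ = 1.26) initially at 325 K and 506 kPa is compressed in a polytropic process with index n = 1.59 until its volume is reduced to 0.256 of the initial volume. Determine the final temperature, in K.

726 K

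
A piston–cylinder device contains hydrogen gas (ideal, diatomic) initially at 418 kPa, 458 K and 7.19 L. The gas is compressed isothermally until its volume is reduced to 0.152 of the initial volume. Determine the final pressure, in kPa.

2750 kPa

Isothermal: T stays 458 K; PV = const ⇒ V₂ = 1.09 L, P₂ = 2750 kPa.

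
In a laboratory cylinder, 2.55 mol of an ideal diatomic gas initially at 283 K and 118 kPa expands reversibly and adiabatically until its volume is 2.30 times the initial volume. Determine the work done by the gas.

4250 J

V₁ = nRT₁/P₁ = 2.55×8.314×283/118 = 50.8 L.
Adiabatic: TV^(γ−1) = const ⇒ T₂ = 283×(0.435)^0.400 = 203 K; PV^γ = const ⇒ P₂ = 36.8 kPa.
ΔU = nCvΔT = 2.55×20.8×(203−283) = -4250 J.
Q = 0 for an adiabatic process, so W = −ΔU = 4250 J.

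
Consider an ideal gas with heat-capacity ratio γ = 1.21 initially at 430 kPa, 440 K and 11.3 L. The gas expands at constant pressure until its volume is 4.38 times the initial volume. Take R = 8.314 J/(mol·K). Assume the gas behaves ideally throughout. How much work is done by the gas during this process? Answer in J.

n = P₁V₁/(RT₁) = 430×11.3/(8.314×440) = 1.33 mol.
Isobaric: P stays 430 kPa; V/T = const ⇒ T₂ = 1930 K, V₂ = 49.5 L.
W = PΔV = 430×(49.5−11.3) kPa·L = 16400 J.

16400 J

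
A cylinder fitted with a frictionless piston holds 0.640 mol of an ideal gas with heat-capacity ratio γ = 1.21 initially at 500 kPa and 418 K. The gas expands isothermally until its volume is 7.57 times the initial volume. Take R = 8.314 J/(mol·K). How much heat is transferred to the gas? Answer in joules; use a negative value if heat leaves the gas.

4500 J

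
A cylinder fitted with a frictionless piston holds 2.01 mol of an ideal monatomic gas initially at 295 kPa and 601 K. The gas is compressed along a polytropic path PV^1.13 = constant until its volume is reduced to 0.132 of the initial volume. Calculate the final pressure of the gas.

2910 kPa

V₁ = nRT₁/P₁ = 2.01×8.314×601/295 = 34.0 L.
Polytropic n=1.13: T₂ = T₁(V₁/V₂)^(n−1) = 601×(7.58)^0.13 = 782 K; P₂ = P₁(V₁/V₂)^n = 2910 kPa.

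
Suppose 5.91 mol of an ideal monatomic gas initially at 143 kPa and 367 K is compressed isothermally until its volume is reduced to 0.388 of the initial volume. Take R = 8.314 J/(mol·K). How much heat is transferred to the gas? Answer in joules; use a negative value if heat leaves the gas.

V₁ = nRT₁/P₁ = 5.91×8.314×367/143 = 126 L.
Isothermal: T stays 367 K; PV = const ⇒ V₂ = 48.9 L, P₂ = 369 kPa.
ΔU = 0 (ideal gas, T constant).
W = nRT ln(V₂/V₁) = 5.91×8.314×367×ln(0.388) = -17100 J.
Q = ΔU + W = -17100 J.

-17100 J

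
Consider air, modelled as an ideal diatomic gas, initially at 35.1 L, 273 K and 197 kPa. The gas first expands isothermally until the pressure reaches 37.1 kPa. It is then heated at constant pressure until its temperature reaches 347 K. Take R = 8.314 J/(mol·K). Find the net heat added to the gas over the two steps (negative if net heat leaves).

18100 J

n = P₁V₁/(RT₁) = 197×35.1/(8.314×273) = 3.05 mol.
Step 1 — Isothermal: T stays 273 K; PV = const ⇒ V₂ = 186 L, P₂ = 37.1 kPa.
ΔU = 0 (ideal gas, T constant).
W = nRT ln(V₂/V₁) = 3.05×8.314×273×ln(5.31) = 11500 J.
Q = ΔU + W = 11500 J.
State after step 1: P = 37.1 kPa, V = 186 L, T = 273 K.
Step 2 — Isobaric: P stays 37.1 kPa; V/T = const ⇒ T₂ = 347 K, V₂ = 237 L.
W = PΔV = 37.1×(237−186) kPa·L = 1870 J.
ΔU = nCvΔT = 3.05×20.8×(347−273) = 4690 J.
Q = ΔU + W = nCpΔT = 6560 J.
Net over both steps: W = 13400 J, Q = 18100 J, ΔU = 4690 J.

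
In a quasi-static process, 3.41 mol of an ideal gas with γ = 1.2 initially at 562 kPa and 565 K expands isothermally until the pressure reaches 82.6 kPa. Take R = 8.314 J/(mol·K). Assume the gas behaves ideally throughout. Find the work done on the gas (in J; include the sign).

-30700 J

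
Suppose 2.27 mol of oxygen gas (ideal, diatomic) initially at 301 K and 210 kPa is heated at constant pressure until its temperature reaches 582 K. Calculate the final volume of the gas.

V₁ = nRT₁/P₁ = 2.27×8.314×301/210 = 27.1 L.
Isobaric: P stays 210 kPa; V/T = const ⇒ T₂ = 582 K, V₂ = 52.3 L.

52.3 L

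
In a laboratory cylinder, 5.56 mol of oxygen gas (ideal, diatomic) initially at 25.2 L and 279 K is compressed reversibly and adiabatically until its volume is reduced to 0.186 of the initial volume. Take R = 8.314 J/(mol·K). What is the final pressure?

5390 kPa

P₁ = nRT₁/V₁ = 5.56×8.314×279/25.2 = 512 kPa.
Adiabatic: TV^(γ−1) = const ⇒ T₂ = 279×(5.38)^0.400 = 547 K; PV^γ = const ⇒ P₂ = 5390 kPa.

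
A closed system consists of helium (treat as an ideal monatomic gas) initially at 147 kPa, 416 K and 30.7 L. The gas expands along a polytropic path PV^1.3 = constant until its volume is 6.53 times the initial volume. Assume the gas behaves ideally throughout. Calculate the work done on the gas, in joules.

n = P₁V₁/(RT₁) = 147×30.7/(8.314×416) = 1.30 mol.
Polytropic n=1.3: T₂ = T₁(V₁/V₂)^(n−1) = 416×(0.153)^0.30 = 237 K; P₂ = P₁(V₁/V₂)^n = 12.8 kPa.
W = (P₁V₁−P₂V₂)/(n−1) = (147×30.7−12.8×200)/0.30 = 6480 J.
Work done on the gas = −W_by = -6480 J.

-6480 J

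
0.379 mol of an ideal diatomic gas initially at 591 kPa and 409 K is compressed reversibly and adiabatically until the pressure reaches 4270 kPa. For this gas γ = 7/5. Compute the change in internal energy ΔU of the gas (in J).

2450 J

V₁ = nRT₁/P₁ = 0.379×8.314×409/591 = 2.18 L.
Adiabatic: T₂/T₁ = (P₂/P₁)^((γ−1)/γ) ⇒ T₂ = 409×(7.23)^0.286 = 720 K; V₂ = 0.531 L.
For an ideal gas ΔU = nCvΔT with Cv = (5/2)R = 20.8 J/(mol·K).
ΔU = 0.379×20.8×(720−409) = 2450 J.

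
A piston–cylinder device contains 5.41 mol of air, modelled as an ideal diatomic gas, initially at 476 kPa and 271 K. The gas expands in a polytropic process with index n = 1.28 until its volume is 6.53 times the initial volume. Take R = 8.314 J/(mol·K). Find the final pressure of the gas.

43.1 kPa

V₁ = nRT₁/P₁ = 5.41×8.314×271/476 = 25.6 L.
Polytropic n=1.28: T₂ = T₁(V₁/V₂)^(n−1) = 271×(0.153)^0.28 = 160 K; P₂ = P₁(V₁/V₂)^n = 43.1 kPa.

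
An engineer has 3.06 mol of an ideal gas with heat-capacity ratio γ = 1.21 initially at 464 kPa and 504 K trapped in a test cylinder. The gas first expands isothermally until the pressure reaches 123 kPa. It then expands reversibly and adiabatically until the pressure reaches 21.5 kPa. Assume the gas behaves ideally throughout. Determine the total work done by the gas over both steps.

33000 J

V₁ = nRT₁/P₁ = 3.06×8.314×504/464 = 27.6 L.
Step 1 — Isothermal: T stays 504 K; PV = const ⇒ V₂ = 104 L, P₂ = 123 kPa.
ΔU = 0 (ideal gas, T constant).
W = nRT ln(V₂/V₁) = 3.06×8.314×504×ln(3.77) = 17000 J.
Q = ΔU + W = 17000 J.
State after step 1: P = 123 kPa, V = 104 L, T = 504 K.
Step 2 — Adiabatic: T₂/T₁ = (P₂/P₁)^((γ−1)/γ) ⇒ T₂ = 504×(0.175)^0.174 = 372 K; V₂ = 441 L.
ΔU = nCvΔT = 3.06×39.6×(372−504) = -15900 J.
Q = 0 for an adiabatic process, so W = −ΔU = 15900 J.
Net over both steps: W = 33000 J, Q = 17000 J, ΔU = -15900 J.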